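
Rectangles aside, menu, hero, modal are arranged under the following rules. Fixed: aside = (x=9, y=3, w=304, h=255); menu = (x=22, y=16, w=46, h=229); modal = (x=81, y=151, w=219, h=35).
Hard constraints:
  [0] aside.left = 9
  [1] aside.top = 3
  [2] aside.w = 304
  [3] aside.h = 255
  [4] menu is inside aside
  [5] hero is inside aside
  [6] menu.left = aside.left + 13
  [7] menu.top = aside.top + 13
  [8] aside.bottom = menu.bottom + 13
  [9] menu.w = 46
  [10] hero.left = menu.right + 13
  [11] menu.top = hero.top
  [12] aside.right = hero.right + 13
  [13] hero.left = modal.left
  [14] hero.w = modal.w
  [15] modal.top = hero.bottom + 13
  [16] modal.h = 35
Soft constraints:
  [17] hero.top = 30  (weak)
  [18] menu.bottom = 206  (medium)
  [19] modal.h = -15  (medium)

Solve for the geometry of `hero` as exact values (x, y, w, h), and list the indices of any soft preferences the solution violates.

hero = (x=81, y=16, w=219, h=122)
violated soft preferences: 17, 18, 19

1. hero.x = 81  [hero.left = menu.right + 13]
2. hero.y = 16  [menu.top = hero.top]
3. hero.w = 219  [aside.right = hero.right + 13]
4. hero.h = 122  [modal.top = hero.bottom + 13]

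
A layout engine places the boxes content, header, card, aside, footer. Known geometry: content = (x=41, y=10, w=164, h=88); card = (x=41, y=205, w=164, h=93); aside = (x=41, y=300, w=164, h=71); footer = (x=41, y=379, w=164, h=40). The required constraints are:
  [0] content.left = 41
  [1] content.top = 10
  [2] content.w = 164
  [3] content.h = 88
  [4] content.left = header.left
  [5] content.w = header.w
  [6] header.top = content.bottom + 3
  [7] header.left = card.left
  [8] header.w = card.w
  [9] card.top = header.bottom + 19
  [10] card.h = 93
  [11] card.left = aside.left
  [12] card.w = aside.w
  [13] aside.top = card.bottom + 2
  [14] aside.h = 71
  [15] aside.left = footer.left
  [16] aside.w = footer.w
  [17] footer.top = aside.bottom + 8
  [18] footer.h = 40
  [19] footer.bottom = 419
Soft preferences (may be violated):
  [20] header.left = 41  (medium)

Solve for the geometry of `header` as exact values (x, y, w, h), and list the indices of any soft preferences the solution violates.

header = (x=41, y=101, w=164, h=85)
violated soft preferences: none

1. header.x = 41  [content.left = header.left]
2. header.w = 164  [content.w = header.w]
3. header.y = 101  [header.top = content.bottom + 3]
4. header.h = 85  [card.top = header.bottom + 19]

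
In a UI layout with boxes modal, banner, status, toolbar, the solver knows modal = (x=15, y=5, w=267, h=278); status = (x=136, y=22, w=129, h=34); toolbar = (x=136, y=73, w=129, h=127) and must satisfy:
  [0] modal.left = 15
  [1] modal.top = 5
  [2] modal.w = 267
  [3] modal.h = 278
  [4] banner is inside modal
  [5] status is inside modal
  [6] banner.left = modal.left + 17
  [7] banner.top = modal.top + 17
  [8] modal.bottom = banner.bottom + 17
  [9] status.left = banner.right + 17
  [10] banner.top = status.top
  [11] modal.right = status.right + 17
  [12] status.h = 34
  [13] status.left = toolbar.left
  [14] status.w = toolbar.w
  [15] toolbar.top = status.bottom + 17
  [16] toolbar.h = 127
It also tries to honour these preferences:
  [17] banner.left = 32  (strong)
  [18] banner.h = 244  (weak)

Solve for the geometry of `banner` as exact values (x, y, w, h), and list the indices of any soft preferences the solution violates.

1. banner.x = 32  [banner.left = modal.left + 17]
2. banner.y = 22  [banner.top = modal.top + 17]
3. banner.h = 244  [modal.bottom = banner.bottom + 17]
4. banner.w = 87  [status.left = banner.right + 17]

banner = (x=32, y=22, w=87, h=244)
violated soft preferences: none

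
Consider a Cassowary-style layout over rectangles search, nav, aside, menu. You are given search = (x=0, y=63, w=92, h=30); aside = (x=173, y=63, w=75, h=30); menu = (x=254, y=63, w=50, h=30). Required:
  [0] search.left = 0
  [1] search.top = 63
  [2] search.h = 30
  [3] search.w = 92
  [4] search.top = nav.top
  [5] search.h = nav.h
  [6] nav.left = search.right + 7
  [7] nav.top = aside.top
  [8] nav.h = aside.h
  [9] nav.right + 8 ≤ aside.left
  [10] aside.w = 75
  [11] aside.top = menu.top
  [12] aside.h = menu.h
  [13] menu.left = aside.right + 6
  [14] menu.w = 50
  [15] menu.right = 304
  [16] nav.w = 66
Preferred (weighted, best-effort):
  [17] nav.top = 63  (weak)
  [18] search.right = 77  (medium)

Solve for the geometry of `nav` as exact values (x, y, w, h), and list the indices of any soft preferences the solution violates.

nav = (x=99, y=63, w=66, h=30)
violated soft preferences: 18

1. nav.y = 63  [search.top = nav.top]
2. nav.h = 30  [search.h = nav.h]
3. nav.x = 99  [nav.left = search.right + 7]
4. nav.w = 66  [nav.w = 66]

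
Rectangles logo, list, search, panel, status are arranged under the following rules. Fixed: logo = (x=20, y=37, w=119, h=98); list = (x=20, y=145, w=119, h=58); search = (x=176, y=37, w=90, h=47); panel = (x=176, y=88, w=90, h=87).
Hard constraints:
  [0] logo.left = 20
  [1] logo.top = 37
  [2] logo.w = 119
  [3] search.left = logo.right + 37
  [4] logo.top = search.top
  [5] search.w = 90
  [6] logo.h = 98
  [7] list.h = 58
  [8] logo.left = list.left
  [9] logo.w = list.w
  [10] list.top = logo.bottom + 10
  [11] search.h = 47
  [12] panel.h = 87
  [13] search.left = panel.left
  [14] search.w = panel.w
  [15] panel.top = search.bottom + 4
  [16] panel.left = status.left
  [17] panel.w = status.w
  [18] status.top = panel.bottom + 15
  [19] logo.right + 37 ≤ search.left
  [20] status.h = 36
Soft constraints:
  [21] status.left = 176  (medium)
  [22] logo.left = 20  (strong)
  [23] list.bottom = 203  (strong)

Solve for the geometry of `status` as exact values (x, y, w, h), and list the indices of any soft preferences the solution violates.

1. status.x = 176  [panel.left = status.left]
2. status.w = 90  [panel.w = status.w]
3. status.y = 190  [status.top = panel.bottom + 15]
4. status.h = 36  [status.h = 36]

status = (x=176, y=190, w=90, h=36)
violated soft preferences: none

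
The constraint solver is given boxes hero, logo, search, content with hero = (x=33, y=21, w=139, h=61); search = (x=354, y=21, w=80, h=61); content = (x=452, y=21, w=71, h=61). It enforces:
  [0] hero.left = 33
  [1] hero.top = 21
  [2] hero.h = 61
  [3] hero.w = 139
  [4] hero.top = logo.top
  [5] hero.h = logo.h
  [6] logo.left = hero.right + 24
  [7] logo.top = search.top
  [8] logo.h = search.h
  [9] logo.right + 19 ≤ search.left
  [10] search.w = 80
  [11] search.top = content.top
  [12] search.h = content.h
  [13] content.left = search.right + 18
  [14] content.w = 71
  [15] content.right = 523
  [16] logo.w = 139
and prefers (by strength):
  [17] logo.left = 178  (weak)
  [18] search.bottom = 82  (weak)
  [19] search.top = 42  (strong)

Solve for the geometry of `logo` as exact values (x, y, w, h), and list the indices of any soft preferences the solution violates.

1. logo.y = 21  [hero.top = logo.top]
2. logo.h = 61  [hero.h = logo.h]
3. logo.x = 196  [logo.left = hero.right + 24]
4. logo.w = 139  [logo.w = 139]

logo = (x=196, y=21, w=139, h=61)
violated soft preferences: 17, 19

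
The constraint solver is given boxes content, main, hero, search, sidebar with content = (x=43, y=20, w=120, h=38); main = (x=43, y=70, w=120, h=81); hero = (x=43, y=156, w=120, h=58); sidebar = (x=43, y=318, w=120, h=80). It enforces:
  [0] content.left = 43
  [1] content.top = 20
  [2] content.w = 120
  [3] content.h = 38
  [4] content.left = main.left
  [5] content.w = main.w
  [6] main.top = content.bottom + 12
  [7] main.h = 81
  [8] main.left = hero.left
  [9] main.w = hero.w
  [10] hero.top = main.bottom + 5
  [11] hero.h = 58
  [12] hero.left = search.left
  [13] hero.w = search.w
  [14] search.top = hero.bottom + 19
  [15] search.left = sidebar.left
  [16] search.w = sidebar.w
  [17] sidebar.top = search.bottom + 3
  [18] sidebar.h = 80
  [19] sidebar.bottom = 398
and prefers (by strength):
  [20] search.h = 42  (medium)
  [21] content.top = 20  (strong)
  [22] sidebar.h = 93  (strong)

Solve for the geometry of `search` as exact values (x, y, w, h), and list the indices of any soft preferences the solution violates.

1. search.x = 43  [hero.left = search.left]
2. search.w = 120  [hero.w = search.w]
3. search.y = 233  [search.top = hero.bottom + 19]
4. search.h = 82  [sidebar.top = search.bottom + 3]

search = (x=43, y=233, w=120, h=82)
violated soft preferences: 20, 22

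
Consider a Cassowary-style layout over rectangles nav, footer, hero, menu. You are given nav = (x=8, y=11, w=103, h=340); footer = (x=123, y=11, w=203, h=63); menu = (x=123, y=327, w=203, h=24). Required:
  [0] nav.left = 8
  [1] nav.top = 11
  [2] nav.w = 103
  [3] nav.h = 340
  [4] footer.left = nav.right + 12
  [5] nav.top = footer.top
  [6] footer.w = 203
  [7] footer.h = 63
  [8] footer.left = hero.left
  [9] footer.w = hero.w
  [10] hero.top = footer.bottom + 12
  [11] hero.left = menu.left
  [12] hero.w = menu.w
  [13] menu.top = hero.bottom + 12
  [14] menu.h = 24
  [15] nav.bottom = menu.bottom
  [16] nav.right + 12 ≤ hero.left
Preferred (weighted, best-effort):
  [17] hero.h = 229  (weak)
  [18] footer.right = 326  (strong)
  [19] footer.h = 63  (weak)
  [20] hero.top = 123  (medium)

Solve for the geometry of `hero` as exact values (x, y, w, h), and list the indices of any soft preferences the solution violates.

hero = (x=123, y=86, w=203, h=229)
violated soft preferences: 20

1. hero.x = 123  [footer.left = hero.left]
2. hero.w = 203  [footer.w = hero.w]
3. hero.y = 86  [hero.top = footer.bottom + 12]
4. hero.h = 229  [menu.top = hero.bottom + 12]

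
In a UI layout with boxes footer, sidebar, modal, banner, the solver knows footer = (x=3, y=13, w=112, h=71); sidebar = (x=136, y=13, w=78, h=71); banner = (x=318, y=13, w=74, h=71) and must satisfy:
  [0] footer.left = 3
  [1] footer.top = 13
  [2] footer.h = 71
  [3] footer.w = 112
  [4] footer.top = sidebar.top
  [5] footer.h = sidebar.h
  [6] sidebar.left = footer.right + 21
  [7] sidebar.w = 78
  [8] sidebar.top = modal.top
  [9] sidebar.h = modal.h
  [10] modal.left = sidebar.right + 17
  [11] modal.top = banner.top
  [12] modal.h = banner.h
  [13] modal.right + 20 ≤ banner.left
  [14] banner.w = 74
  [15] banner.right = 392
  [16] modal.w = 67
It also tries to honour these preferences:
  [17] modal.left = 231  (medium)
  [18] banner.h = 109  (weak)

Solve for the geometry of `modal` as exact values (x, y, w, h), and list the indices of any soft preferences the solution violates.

modal = (x=231, y=13, w=67, h=71)
violated soft preferences: 18

1. modal.y = 13  [sidebar.top = modal.top]
2. modal.h = 71  [sidebar.h = modal.h]
3. modal.x = 231  [modal.left = sidebar.right + 17]
4. modal.w = 67  [modal.w = 67]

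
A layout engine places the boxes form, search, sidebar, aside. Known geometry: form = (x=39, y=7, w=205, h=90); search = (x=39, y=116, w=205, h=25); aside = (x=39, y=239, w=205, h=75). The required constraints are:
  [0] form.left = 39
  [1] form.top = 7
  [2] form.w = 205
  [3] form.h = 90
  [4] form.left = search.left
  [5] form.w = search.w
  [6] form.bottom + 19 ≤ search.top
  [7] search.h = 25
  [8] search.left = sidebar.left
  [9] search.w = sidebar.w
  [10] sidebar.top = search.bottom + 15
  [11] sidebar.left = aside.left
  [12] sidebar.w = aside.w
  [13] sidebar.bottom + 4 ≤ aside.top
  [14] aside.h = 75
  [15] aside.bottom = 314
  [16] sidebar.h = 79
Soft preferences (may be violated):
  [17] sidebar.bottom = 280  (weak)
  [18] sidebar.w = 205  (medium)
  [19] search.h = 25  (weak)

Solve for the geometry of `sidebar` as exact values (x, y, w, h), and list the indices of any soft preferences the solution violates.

sidebar = (x=39, y=156, w=205, h=79)
violated soft preferences: 17

1. sidebar.x = 39  [search.left = sidebar.left]
2. sidebar.w = 205  [search.w = sidebar.w]
3. sidebar.y = 156  [sidebar.top = search.bottom + 15]
4. sidebar.h = 79  [sidebar.h = 79]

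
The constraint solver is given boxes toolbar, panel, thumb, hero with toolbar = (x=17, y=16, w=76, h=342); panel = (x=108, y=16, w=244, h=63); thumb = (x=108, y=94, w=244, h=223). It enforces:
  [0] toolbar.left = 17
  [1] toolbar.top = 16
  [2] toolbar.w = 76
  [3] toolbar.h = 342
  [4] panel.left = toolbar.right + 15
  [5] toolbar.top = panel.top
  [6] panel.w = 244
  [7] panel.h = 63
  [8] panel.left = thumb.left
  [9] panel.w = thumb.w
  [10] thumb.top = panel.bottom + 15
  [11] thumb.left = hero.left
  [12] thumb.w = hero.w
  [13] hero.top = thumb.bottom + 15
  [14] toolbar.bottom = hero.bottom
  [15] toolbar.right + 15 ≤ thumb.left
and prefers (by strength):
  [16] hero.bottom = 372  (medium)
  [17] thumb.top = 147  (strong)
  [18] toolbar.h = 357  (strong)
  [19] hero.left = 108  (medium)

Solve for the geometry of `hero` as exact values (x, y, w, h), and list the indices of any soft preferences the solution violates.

1. hero.x = 108  [thumb.left = hero.left]
2. hero.w = 244  [thumb.w = hero.w]
3. hero.y = 332  [hero.top = thumb.bottom + 15]
4. hero.h = 26  [toolbar.bottom = hero.bottom]

hero = (x=108, y=332, w=244, h=26)
violated soft preferences: 16, 17, 18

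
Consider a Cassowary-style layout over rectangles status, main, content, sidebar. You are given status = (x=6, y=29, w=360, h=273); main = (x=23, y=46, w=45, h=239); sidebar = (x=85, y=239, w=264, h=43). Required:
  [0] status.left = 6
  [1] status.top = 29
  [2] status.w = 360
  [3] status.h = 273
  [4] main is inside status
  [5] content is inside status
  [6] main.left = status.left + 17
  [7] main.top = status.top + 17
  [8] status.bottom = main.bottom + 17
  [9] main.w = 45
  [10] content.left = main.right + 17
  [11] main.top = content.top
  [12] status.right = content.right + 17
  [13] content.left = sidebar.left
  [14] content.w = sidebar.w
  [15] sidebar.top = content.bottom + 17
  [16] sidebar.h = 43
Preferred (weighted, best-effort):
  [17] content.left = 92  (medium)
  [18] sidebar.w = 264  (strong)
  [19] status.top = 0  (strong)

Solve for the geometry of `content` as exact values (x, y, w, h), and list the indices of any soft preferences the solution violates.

1. content.x = 85  [content.left = main.right + 17]
2. content.y = 46  [main.top = content.top]
3. content.w = 264  [status.right = content.right + 17]
4. content.h = 176  [sidebar.top = content.bottom + 17]

content = (x=85, y=46, w=264, h=176)
violated soft preferences: 17, 19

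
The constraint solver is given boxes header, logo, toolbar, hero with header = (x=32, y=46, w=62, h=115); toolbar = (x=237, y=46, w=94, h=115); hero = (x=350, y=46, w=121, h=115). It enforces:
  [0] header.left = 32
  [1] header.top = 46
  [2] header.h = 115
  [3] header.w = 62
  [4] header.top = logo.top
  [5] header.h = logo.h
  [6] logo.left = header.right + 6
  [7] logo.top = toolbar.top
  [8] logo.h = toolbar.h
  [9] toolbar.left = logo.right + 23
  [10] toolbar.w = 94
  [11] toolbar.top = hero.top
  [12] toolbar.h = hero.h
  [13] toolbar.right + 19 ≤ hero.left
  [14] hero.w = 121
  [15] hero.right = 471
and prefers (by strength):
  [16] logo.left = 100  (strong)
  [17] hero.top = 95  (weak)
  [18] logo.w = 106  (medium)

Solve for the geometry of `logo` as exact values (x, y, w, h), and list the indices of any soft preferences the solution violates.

1. logo.y = 46  [header.top = logo.top]
2. logo.h = 115  [header.h = logo.h]
3. logo.x = 100  [logo.left = header.right + 6]
4. logo.w = 114  [toolbar.left = logo.right + 23]

logo = (x=100, y=46, w=114, h=115)
violated soft preferences: 17, 18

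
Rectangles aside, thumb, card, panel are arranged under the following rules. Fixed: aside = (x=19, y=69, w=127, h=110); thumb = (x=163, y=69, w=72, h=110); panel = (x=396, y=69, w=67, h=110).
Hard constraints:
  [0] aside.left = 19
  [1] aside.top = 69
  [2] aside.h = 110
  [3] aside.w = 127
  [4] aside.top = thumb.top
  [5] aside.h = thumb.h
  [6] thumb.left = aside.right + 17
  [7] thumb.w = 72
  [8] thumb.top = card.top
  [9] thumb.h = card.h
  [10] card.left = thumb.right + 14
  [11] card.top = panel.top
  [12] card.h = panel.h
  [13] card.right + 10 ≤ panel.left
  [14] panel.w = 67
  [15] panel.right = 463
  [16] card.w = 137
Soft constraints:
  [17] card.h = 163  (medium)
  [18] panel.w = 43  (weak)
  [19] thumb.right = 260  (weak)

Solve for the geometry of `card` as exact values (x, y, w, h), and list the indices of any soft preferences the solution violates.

1. card.y = 69  [thumb.top = card.top]
2. card.h = 110  [thumb.h = card.h]
3. card.x = 249  [card.left = thumb.right + 14]
4. card.w = 137  [card.w = 137]

card = (x=249, y=69, w=137, h=110)
violated soft preferences: 17, 18, 19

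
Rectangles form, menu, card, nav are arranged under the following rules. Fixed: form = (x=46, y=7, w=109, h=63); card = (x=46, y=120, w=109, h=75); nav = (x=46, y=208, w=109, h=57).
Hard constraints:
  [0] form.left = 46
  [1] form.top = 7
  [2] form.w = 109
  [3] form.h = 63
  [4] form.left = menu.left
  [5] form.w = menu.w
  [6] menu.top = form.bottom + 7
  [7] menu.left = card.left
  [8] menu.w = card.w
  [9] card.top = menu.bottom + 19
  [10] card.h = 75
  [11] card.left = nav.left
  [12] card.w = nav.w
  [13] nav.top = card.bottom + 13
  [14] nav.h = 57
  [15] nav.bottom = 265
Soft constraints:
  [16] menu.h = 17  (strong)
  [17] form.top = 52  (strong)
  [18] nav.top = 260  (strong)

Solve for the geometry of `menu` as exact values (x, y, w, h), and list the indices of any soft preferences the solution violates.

menu = (x=46, y=77, w=109, h=24)
violated soft preferences: 16, 17, 18

1. menu.x = 46  [form.left = menu.left]
2. menu.w = 109  [form.w = menu.w]
3. menu.y = 77  [menu.top = form.bottom + 7]
4. menu.h = 24  [card.top = menu.bottom + 19]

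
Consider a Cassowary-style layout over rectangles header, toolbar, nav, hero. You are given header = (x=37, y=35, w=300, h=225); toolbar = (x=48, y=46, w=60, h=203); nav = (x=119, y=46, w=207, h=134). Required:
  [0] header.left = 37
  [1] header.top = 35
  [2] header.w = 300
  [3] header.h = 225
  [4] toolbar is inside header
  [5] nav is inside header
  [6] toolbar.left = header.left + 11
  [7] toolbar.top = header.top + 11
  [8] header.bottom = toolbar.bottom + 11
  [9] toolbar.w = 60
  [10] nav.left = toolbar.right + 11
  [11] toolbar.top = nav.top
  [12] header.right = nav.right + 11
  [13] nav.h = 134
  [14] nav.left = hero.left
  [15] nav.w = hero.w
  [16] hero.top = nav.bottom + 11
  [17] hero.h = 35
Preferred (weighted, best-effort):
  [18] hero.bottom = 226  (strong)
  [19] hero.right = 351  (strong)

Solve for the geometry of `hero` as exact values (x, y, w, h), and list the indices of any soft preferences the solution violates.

hero = (x=119, y=191, w=207, h=35)
violated soft preferences: 19

1. hero.x = 119  [nav.left = hero.left]
2. hero.w = 207  [nav.w = hero.w]
3. hero.y = 191  [hero.top = nav.bottom + 11]
4. hero.h = 35  [hero.h = 35]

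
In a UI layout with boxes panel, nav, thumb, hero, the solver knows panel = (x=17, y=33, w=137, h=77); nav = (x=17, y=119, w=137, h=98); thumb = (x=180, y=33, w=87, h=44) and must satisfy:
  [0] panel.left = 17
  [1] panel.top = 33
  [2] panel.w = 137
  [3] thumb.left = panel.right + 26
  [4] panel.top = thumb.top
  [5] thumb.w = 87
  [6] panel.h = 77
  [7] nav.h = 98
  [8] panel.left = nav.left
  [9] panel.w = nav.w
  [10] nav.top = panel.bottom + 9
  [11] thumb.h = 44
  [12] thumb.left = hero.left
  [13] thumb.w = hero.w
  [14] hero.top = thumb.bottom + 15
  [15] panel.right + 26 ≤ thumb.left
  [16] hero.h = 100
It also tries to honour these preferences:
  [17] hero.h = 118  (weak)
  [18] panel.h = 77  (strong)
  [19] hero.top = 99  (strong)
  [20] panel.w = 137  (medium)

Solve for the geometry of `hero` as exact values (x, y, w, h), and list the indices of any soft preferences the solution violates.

1. hero.x = 180  [thumb.left = hero.left]
2. hero.w = 87  [thumb.w = hero.w]
3. hero.y = 92  [hero.top = thumb.bottom + 15]
4. hero.h = 100  [hero.h = 100]

hero = (x=180, y=92, w=87, h=100)
violated soft preferences: 17, 19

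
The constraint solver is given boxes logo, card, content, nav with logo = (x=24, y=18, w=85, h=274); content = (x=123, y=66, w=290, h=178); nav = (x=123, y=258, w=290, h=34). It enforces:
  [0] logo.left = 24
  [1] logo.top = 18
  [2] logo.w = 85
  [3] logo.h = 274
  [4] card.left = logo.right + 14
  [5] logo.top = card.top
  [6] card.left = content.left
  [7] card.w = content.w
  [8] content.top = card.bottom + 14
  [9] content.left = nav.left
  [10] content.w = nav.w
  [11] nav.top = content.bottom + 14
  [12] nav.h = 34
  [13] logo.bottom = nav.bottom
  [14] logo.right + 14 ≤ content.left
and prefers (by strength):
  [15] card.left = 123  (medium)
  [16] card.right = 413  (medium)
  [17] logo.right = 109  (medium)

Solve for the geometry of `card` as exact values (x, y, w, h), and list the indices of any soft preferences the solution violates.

card = (x=123, y=18, w=290, h=34)
violated soft preferences: none

1. card.x = 123  [card.left = logo.right + 14]
2. card.y = 18  [logo.top = card.top]
3. card.w = 290  [card.w = content.w]
4. card.h = 34  [content.top = card.bottom + 14]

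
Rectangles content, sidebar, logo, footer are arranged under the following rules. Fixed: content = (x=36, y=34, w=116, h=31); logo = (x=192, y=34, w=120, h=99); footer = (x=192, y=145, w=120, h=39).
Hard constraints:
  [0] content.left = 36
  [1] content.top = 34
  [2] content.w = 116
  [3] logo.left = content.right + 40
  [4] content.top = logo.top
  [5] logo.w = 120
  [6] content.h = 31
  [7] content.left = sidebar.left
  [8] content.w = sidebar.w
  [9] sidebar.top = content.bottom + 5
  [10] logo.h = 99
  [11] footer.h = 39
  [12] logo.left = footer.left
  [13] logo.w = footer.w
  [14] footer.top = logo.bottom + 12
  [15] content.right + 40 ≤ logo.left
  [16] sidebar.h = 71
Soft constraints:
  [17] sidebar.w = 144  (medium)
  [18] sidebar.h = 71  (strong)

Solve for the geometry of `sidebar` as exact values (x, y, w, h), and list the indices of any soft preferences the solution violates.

1. sidebar.x = 36  [content.left = sidebar.left]
2. sidebar.w = 116  [content.w = sidebar.w]
3. sidebar.y = 70  [sidebar.top = content.bottom + 5]
4. sidebar.h = 71  [sidebar.h = 71]

sidebar = (x=36, y=70, w=116, h=71)
violated soft preferences: 17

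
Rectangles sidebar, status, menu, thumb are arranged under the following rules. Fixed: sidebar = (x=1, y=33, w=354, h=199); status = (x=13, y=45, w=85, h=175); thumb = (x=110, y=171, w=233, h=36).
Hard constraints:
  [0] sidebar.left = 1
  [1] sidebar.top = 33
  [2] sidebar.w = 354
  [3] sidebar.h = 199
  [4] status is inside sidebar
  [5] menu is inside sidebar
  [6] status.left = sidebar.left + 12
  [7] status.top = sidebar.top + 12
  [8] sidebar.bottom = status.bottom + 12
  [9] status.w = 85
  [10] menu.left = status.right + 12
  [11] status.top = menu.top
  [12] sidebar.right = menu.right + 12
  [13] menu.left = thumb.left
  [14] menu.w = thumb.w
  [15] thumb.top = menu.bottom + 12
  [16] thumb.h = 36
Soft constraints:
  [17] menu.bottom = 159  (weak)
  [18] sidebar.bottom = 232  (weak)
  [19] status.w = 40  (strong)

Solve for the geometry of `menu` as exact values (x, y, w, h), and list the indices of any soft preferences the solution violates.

1. menu.x = 110  [menu.left = status.right + 12]
2. menu.y = 45  [status.top = menu.top]
3. menu.w = 233  [sidebar.right = menu.right + 12]
4. menu.h = 114  [thumb.top = menu.bottom + 12]

menu = (x=110, y=45, w=233, h=114)
violated soft preferences: 19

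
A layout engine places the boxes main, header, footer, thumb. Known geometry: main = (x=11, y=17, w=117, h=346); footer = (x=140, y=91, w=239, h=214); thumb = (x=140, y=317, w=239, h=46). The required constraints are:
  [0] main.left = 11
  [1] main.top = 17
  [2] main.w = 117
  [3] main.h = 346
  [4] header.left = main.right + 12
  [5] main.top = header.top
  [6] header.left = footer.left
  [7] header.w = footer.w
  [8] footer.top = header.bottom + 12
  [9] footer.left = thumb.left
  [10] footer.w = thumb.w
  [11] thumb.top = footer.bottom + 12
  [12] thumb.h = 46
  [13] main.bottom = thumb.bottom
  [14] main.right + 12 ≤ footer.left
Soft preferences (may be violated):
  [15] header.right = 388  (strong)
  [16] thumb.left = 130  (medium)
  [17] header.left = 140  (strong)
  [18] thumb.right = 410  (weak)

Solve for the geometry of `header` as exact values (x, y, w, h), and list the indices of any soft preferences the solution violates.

1. header.x = 140  [header.left = main.right + 12]
2. header.y = 17  [main.top = header.top]
3. header.w = 239  [header.w = footer.w]
4. header.h = 62  [footer.top = header.bottom + 12]

header = (x=140, y=17, w=239, h=62)
violated soft preferences: 15, 16, 18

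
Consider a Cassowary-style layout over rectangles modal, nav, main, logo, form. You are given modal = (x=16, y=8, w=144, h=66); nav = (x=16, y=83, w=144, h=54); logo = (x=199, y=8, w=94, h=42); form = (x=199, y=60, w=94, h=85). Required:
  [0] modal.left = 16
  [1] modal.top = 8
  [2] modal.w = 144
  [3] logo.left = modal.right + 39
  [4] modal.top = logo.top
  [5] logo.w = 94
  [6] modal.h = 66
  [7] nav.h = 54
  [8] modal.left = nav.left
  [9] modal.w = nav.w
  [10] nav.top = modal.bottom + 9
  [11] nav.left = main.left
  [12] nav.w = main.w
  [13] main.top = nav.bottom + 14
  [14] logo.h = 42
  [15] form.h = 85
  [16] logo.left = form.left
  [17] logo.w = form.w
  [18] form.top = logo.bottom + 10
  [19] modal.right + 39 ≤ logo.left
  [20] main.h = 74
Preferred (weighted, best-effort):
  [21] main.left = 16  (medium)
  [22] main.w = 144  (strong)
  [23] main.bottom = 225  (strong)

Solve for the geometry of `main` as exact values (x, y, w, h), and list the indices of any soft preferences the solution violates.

main = (x=16, y=151, w=144, h=74)
violated soft preferences: none

1. main.x = 16  [nav.left = main.left]
2. main.w = 144  [nav.w = main.w]
3. main.y = 151  [main.top = nav.bottom + 14]
4. main.h = 74  [main.h = 74]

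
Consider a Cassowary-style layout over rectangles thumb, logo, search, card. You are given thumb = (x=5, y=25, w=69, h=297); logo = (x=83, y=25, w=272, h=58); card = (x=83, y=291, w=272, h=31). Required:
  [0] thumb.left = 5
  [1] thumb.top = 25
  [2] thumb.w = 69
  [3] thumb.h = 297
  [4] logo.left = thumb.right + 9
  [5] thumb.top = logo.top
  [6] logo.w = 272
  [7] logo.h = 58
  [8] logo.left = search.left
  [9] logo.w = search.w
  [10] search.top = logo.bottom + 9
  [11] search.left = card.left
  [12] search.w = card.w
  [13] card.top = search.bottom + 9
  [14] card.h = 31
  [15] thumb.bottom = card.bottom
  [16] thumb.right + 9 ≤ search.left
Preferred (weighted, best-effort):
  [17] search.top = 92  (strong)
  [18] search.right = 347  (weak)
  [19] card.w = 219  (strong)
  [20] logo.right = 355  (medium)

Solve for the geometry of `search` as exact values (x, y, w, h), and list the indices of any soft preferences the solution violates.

search = (x=83, y=92, w=272, h=190)
violated soft preferences: 18, 19

1. search.x = 83  [logo.left = search.left]
2. search.w = 272  [logo.w = search.w]
3. search.y = 92  [search.top = logo.bottom + 9]
4. search.h = 190  [card.top = search.bottom + 9]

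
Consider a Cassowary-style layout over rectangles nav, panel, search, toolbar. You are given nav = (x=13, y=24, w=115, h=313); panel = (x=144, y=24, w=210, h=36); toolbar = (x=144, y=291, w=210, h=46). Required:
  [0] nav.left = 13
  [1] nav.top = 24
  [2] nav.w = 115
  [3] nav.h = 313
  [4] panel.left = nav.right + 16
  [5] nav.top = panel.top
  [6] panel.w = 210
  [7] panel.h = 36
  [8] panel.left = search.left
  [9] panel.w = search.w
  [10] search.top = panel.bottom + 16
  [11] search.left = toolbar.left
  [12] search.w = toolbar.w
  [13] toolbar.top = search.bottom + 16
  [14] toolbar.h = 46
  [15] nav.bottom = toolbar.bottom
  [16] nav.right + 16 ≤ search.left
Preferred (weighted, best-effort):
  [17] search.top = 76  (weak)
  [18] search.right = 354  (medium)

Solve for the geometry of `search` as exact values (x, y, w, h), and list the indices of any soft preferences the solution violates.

1. search.x = 144  [panel.left = search.left]
2. search.w = 210  [panel.w = search.w]
3. search.y = 76  [search.top = panel.bottom + 16]
4. search.h = 199  [toolbar.top = search.bottom + 16]

search = (x=144, y=76, w=210, h=199)
violated soft preferences: none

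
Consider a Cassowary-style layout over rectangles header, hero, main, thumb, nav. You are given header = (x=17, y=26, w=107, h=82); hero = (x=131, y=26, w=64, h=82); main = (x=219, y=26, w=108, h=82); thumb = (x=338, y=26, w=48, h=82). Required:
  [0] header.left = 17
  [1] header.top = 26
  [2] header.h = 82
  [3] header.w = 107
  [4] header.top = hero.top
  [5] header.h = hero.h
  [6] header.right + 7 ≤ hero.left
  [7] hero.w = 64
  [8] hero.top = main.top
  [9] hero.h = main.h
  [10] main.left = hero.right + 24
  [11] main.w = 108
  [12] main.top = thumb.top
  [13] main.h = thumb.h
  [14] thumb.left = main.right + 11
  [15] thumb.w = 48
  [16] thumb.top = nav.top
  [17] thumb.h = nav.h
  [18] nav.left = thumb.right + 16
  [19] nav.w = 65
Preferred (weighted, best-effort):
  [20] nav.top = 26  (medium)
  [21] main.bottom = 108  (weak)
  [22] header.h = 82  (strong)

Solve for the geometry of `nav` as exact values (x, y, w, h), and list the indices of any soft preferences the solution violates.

1. nav.y = 26  [thumb.top = nav.top]
2. nav.h = 82  [thumb.h = nav.h]
3. nav.x = 402  [nav.left = thumb.right + 16]
4. nav.w = 65  [nav.w = 65]

nav = (x=402, y=26, w=65, h=82)
violated soft preferences: none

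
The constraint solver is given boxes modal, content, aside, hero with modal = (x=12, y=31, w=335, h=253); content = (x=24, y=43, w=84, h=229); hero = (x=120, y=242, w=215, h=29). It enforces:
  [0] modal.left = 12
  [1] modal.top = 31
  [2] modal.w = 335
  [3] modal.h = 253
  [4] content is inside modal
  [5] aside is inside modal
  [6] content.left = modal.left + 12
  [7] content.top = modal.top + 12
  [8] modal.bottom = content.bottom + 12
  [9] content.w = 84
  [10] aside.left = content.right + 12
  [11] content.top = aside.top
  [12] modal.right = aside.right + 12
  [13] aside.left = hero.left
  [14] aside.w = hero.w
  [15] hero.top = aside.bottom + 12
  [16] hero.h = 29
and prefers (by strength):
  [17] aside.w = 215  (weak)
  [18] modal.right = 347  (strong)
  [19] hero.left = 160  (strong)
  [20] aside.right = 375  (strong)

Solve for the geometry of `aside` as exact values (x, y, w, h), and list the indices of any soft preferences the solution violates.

1. aside.x = 120  [aside.left = content.right + 12]
2. aside.y = 43  [content.top = aside.top]
3. aside.w = 215  [modal.right = aside.right + 12]
4. aside.h = 187  [hero.top = aside.bottom + 12]

aside = (x=120, y=43, w=215, h=187)
violated soft preferences: 19, 20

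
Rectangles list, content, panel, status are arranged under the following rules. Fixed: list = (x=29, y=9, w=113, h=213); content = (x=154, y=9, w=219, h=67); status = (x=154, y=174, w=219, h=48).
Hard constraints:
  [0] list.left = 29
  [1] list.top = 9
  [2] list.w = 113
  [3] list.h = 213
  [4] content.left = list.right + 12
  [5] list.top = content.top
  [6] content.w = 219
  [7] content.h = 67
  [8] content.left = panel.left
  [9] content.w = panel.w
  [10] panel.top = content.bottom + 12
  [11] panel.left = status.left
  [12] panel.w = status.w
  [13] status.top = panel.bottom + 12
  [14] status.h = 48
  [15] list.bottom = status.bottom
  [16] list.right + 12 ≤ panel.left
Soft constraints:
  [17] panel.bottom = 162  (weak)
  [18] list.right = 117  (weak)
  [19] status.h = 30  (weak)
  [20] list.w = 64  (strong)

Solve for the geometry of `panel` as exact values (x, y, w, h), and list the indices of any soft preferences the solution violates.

panel = (x=154, y=88, w=219, h=74)
violated soft preferences: 18, 19, 20

1. panel.x = 154  [content.left = panel.left]
2. panel.w = 219  [content.w = panel.w]
3. panel.y = 88  [panel.top = content.bottom + 12]
4. panel.h = 74  [status.top = panel.bottom + 12]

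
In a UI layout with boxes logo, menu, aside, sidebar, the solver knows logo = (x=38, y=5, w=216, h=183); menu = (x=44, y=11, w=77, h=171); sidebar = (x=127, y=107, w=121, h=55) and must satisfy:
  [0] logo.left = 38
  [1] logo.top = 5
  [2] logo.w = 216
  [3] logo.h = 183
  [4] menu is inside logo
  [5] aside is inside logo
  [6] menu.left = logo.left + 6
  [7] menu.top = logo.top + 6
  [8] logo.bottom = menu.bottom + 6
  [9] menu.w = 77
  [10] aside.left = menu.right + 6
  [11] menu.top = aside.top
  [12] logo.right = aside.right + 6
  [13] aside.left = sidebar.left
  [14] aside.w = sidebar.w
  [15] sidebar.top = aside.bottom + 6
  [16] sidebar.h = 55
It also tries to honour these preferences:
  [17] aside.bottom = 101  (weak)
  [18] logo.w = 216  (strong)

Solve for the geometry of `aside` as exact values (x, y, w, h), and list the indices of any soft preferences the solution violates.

1. aside.x = 127  [aside.left = menu.right + 6]
2. aside.y = 11  [menu.top = aside.top]
3. aside.w = 121  [logo.right = aside.right + 6]
4. aside.h = 90  [sidebar.top = aside.bottom + 6]

aside = (x=127, y=11, w=121, h=90)
violated soft preferences: none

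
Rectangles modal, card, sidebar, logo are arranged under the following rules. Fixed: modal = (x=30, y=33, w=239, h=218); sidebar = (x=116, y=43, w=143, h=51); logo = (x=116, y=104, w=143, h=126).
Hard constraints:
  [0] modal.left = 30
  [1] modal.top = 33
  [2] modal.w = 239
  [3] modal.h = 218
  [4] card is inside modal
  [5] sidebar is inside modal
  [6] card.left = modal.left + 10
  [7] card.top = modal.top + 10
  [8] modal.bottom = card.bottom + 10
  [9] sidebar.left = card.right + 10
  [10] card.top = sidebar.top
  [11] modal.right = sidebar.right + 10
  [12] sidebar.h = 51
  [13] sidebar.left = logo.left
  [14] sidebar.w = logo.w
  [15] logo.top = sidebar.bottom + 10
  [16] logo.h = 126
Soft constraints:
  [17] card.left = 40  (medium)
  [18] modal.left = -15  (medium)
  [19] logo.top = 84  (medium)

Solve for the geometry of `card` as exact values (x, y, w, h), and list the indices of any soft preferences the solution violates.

1. card.x = 40  [card.left = modal.left + 10]
2. card.y = 43  [card.top = modal.top + 10]
3. card.h = 198  [modal.bottom = card.bottom + 10]
4. card.w = 66  [sidebar.left = card.right + 10]

card = (x=40, y=43, w=66, h=198)
violated soft preferences: 18, 19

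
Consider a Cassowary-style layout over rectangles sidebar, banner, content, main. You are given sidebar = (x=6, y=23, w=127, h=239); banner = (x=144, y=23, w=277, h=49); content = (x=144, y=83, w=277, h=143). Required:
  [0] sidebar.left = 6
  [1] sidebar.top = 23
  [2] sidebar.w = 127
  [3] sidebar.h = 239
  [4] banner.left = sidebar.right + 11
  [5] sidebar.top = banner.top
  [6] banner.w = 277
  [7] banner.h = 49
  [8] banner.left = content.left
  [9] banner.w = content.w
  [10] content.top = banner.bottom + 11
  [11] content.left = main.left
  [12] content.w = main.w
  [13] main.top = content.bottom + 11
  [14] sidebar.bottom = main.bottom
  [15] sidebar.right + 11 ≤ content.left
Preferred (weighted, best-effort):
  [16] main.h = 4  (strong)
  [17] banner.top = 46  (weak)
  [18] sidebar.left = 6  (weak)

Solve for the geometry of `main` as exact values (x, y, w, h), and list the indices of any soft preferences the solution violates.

1. main.x = 144  [content.left = main.left]
2. main.w = 277  [content.w = main.w]
3. main.y = 237  [main.top = content.bottom + 11]
4. main.h = 25  [sidebar.bottom = main.bottom]

main = (x=144, y=237, w=277, h=25)
violated soft preferences: 16, 17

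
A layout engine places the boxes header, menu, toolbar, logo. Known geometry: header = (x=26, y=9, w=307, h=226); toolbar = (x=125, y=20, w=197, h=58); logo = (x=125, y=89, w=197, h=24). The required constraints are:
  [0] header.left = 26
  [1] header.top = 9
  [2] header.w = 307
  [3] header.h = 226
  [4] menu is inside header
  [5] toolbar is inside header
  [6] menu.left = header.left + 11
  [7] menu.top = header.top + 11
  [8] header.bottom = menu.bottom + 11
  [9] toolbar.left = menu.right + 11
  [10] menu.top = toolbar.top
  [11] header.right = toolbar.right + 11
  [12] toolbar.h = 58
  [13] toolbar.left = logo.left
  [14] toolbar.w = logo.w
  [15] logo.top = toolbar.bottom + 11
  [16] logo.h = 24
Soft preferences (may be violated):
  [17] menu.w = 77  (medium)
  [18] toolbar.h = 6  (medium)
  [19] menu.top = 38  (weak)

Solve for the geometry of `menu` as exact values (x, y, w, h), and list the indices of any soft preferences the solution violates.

1. menu.x = 37  [menu.left = header.left + 11]
2. menu.y = 20  [menu.top = header.top + 11]
3. menu.h = 204  [header.bottom = menu.bottom + 11]
4. menu.w = 77  [toolbar.left = menu.right + 11]

menu = (x=37, y=20, w=77, h=204)
violated soft preferences: 18, 19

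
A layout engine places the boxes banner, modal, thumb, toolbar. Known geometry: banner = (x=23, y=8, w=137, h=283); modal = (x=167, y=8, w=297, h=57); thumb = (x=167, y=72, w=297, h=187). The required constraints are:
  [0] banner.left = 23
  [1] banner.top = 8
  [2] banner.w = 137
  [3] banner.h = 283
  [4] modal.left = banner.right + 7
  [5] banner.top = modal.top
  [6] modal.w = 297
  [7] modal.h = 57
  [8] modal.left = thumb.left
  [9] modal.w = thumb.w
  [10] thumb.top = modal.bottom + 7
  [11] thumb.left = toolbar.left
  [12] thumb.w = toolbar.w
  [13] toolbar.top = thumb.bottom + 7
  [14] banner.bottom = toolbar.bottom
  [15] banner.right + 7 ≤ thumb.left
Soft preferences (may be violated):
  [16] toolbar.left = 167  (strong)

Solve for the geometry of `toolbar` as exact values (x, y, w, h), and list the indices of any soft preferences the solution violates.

1. toolbar.x = 167  [thumb.left = toolbar.left]
2. toolbar.w = 297  [thumb.w = toolbar.w]
3. toolbar.y = 266  [toolbar.top = thumb.bottom + 7]
4. toolbar.h = 25  [banner.bottom = toolbar.bottom]

toolbar = (x=167, y=266, w=297, h=25)
violated soft preferences: none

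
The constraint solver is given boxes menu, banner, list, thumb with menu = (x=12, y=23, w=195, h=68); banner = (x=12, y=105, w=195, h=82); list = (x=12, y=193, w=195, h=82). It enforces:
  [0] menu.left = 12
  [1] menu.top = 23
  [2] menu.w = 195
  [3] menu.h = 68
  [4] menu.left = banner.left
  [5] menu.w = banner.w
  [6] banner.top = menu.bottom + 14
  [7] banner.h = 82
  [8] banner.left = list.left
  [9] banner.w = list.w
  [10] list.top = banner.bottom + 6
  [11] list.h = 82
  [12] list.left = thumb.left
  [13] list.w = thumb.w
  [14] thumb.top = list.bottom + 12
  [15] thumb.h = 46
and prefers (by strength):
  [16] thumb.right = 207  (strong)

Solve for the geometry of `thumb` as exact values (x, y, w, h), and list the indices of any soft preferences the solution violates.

1. thumb.x = 12  [list.left = thumb.left]
2. thumb.w = 195  [list.w = thumb.w]
3. thumb.y = 287  [thumb.top = list.bottom + 12]
4. thumb.h = 46  [thumb.h = 46]

thumb = (x=12, y=287, w=195, h=46)
violated soft preferences: none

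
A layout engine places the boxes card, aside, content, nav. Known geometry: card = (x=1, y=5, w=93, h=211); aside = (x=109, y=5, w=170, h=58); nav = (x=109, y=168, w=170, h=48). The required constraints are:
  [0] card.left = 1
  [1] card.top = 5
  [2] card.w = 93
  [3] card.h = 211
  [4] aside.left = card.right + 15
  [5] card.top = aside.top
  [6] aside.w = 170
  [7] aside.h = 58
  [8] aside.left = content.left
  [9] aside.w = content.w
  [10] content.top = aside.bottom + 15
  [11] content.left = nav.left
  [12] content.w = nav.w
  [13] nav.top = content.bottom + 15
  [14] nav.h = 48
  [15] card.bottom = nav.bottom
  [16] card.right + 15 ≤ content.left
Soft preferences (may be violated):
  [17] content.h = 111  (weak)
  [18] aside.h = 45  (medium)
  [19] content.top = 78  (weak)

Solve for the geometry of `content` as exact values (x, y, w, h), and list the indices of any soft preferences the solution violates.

content = (x=109, y=78, w=170, h=75)
violated soft preferences: 17, 18

1. content.x = 109  [aside.left = content.left]
2. content.w = 170  [aside.w = content.w]
3. content.y = 78  [content.top = aside.bottom + 15]
4. content.h = 75  [nav.top = content.bottom + 15]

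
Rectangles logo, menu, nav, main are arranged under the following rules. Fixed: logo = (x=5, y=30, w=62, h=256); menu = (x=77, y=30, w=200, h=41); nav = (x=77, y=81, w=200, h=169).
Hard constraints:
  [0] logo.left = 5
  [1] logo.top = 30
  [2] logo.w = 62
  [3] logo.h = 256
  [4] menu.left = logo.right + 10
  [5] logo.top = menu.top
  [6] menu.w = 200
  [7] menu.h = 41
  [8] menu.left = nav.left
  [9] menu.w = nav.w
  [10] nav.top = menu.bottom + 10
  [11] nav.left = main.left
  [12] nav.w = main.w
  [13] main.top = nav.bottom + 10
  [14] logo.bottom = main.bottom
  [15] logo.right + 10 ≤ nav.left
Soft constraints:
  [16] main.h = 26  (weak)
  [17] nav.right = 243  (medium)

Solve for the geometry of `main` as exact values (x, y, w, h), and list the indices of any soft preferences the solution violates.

1. main.x = 77  [nav.left = main.left]
2. main.w = 200  [nav.w = main.w]
3. main.y = 260  [main.top = nav.bottom + 10]
4. main.h = 26  [logo.bottom = main.bottom]

main = (x=77, y=260, w=200, h=26)
violated soft preferences: 17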